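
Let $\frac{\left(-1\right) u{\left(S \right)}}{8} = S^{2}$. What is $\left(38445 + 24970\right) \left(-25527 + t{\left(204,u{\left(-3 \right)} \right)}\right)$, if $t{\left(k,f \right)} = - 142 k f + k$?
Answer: $130658553795$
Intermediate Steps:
$u{\left(S \right)} = - 8 S^{2}$
$t{\left(k,f \right)} = k - 142 f k$ ($t{\left(k,f \right)} = - 142 f k + k = k - 142 f k$)
$\left(38445 + 24970\right) \left(-25527 + t{\left(204,u{\left(-3 \right)} \right)}\right) = \left(38445 + 24970\right) \left(-25527 + 204 \left(1 - 142 \left(- 8 \left(-3\right)^{2}\right)\right)\right) = 63415 \left(-25527 + 204 \left(1 - 142 \left(\left(-8\right) 9\right)\right)\right) = 63415 \left(-25527 + 204 \left(1 - -10224\right)\right) = 63415 \left(-25527 + 204 \left(1 + 10224\right)\right) = 63415 \left(-25527 + 204 \cdot 10225\right) = 63415 \left(-25527 + 2085900\right) = 63415 \cdot 2060373 = 130658553795$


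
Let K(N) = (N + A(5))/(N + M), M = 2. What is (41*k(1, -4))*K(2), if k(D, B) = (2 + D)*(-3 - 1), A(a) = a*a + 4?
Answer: -3813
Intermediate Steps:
A(a) = 4 + a² (A(a) = a² + 4 = 4 + a²)
k(D, B) = -8 - 4*D (k(D, B) = (2 + D)*(-4) = -8 - 4*D)
K(N) = (29 + N)/(2 + N) (K(N) = (N + (4 + 5²))/(N + 2) = (N + (4 + 25))/(2 + N) = (N + 29)/(2 + N) = (29 + N)/(2 + N))
(41*k(1, -4))*K(2) = (41*(-8 - 4*1))*((29 + 2)/(2 + 2)) = (41*(-8 - 4))*(31/4) = (41*(-12))*((¼)*31) = -492*31/4 = -3813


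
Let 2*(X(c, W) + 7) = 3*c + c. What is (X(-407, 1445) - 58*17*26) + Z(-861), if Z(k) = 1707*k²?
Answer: 1265408490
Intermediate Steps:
X(c, W) = -7 + 2*c (X(c, W) = -7 + (3*c + c)/2 = -7 + (4*c)/2 = -7 + 2*c)
(X(-407, 1445) - 58*17*26) + Z(-861) = ((-7 + 2*(-407)) - 58*17*26) + 1707*(-861)² = ((-7 - 814) - 986*26) + 1707*741321 = (-821 - 25636) + 1265434947 = -26457 + 1265434947 = 1265408490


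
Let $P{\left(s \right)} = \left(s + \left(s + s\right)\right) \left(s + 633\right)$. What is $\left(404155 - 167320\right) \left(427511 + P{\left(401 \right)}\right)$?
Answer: $395849097855$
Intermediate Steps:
$P{\left(s \right)} = 3 s \left(633 + s\right)$ ($P{\left(s \right)} = \left(s + 2 s\right) \left(633 + s\right) = 3 s \left(633 + s\right)$)
$\left(404155 - 167320\right) \left(427511 + P{\left(401 \right)}\right) = \left(404155 - 167320\right) \left(427511 + 3 \cdot 401 \left(633 + 401\right)\right) = 236835 \left(427511 + 3 \cdot 401 \cdot 1034\right) = 236835 \left(427511 + 1243902\right) = 236835 \cdot 1671413 = 395849097855$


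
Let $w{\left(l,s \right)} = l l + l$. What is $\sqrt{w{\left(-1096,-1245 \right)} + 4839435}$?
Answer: $\sqrt{6039555} \approx 2457.6$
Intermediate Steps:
$w{\left(l,s \right)} = l + l^{2}$ ($w{\left(l,s \right)} = l^{2} + l = l + l^{2}$)
$\sqrt{w{\left(-1096,-1245 \right)} + 4839435} = \sqrt{- 1096 \left(1 - 1096\right) + 4839435} = \sqrt{\left(-1096\right) \left(-1095\right) + 4839435} = \sqrt{1200120 + 4839435} = \sqrt{6039555}$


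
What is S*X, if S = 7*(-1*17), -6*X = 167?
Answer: 19873/6 ≈ 3312.2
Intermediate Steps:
X = -167/6 (X = -⅙*167 = -167/6 ≈ -27.833)
S = -119 (S = 7*(-17) = -119)
S*X = -119*(-167/6) = 19873/6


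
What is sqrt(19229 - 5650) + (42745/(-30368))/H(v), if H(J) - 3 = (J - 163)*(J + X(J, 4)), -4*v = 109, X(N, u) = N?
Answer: -42745/314965508 + sqrt(13579) ≈ 116.53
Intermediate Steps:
v = -109/4 (v = -1/4*109 = -109/4 ≈ -27.250)
H(J) = 3 + 2*J*(-163 + J) (H(J) = 3 + (J - 163)*(J + J) = 3 + (-163 + J)*(2*J) = 3 + 2*J*(-163 + J))
sqrt(19229 - 5650) + (42745/(-30368))/H(v) = sqrt(19229 - 5650) + (42745/(-30368))/(3 - 326*(-109/4) + 2*(-109/4)**2) = sqrt(13579) + (42745*(-1/30368))/(3 + 17767/2 + 2*(11881/16)) = sqrt(13579) - 42745/(30368*(3 + 17767/2 + 11881/8)) = sqrt(13579) - 42745/(30368*82973/8) = sqrt(13579) - 42745/30368*8/82973 = sqrt(13579) - 42745/314965508 = -42745/314965508 + sqrt(13579)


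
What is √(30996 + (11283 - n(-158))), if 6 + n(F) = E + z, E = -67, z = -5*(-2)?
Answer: √42342 ≈ 205.77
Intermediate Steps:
z = 10
n(F) = -63 (n(F) = -6 + (-67 + 10) = -6 - 57 = -63)
√(30996 + (11283 - n(-158))) = √(30996 + (11283 - 1*(-63))) = √(30996 + (11283 + 63)) = √(30996 + 11346) = √42342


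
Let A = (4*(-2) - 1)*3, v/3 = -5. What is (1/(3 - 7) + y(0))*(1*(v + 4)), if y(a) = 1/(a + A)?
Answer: 341/108 ≈ 3.1574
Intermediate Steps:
v = -15 (v = 3*(-5) = -15)
A = -27 (A = (-8 - 1)*3 = -9*3 = -27)
y(a) = 1/(-27 + a) (y(a) = 1/(a - 27) = 1/(-27 + a))
(1/(3 - 7) + y(0))*(1*(v + 4)) = (1/(3 - 7) + 1/(-27 + 0))*(1*(-15 + 4)) = (1/(-4) + 1/(-27))*(1*(-11)) = (-1/4 - 1/27)*(-11) = -31/108*(-11) = 341/108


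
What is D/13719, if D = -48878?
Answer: -48878/13719 ≈ -3.5628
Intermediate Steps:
D/13719 = -48878/13719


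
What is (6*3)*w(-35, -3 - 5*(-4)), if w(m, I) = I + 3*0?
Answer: 306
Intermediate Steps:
w(m, I) = I (w(m, I) = I + 0 = I)
(6*3)*w(-35, -3 - 5*(-4)) = (6*3)*(-3 - 5*(-4)) = 18*(-3 + 20) = 18*17 = 306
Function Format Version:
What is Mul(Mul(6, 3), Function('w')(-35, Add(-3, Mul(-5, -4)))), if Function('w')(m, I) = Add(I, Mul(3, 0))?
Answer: 306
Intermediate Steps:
Function('w')(m, I) = I (Function('w')(m, I) = Add(I, 0) = I)
Mul(Mul(6, 3), Function('w')(-35, Add(-3, Mul(-5, -4)))) = Mul(Mul(6, 3), Add(-3, Mul(-5, -4))) = Mul(18, Add(-3, 20)) = Mul(18, 17) = 306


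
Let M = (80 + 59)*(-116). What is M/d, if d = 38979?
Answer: -16124/38979 ≈ -0.41366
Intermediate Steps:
M = -16124 (M = 139*(-116) = -16124)
M/d = -16124/38979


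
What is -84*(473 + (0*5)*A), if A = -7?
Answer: -39732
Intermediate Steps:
-84*(473 + (0*5)*A) = -84*(473 + (0*5)*(-7)) = -84*(473 + 0*(-7)) = -84*(473 + 0) = -84*473 = -39732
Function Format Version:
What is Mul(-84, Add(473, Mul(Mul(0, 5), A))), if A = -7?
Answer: -39732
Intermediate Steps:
Mul(-84, Add(473, Mul(Mul(0, 5), A))) = Mul(-84, Add(473, Mul(Mul(0, 5), -7))) = Mul(-84, Add(473, Mul(0, -7))) = Mul(-84, Add(473, 0)) = Mul(-84, 473) = -39732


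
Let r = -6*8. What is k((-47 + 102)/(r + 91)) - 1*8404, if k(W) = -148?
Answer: -8552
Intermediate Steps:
r = -48
k((-47 + 102)/(r + 91)) - 1*8404 = -148 - 1*8404 = -148 - 8404 = -8552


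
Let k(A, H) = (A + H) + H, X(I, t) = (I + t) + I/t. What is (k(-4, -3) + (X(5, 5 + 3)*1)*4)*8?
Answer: 356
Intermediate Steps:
X(I, t) = I + t + I/t
k(A, H) = A + 2*H
(k(-4, -3) + (X(5, 5 + 3)*1)*4)*8 = ((-4 + 2*(-3)) + ((5 + (5 + 3) + 5/(5 + 3))*1)*4)*8 = ((-4 - 6) + ((5 + 8 + 5/8)*1)*4)*8 = (-10 + ((5 + 8 + 5*(1/8))*1)*4)*8 = (-10 + ((5 + 8 + 5/8)*1)*4)*8 = (-10 + ((109/8)*1)*4)*8 = (-10 + (109/8)*4)*8 = (-10 + 109/2)*8 = (89/2)*8 = 356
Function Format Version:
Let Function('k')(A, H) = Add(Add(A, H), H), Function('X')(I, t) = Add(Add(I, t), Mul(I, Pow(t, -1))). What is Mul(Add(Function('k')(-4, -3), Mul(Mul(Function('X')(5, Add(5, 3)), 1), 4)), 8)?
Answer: 356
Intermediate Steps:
Function('X')(I, t) = Add(I, t, Mul(I, Pow(t, -1)))
Function('k')(A, H) = Add(A, Mul(2, H))
Mul(Add(Function('k')(-4, -3), Mul(Mul(Function('X')(5, Add(5, 3)), 1), 4)), 8) = Mul(Add(Add(-4, Mul(2, -3)), Mul(Mul(Add(5, Add(5, 3), Mul(5, Pow(Add(5, 3), -1))), 1), 4)), 8) = Mul(Add(Add(-4, -6), Mul(Mul(Add(5, 8, Mul(5, Pow(8, -1))), 1), 4)), 8) = Mul(Add(-10, Mul(Mul(Add(5, 8, Mul(5, Rational(1, 8))), 1), 4)), 8) = Mul(Add(-10, Mul(Mul(Add(5, 8, Rational(5, 8)), 1), 4)), 8) = Mul(Add(-10, Mul(Mul(Rational(109, 8), 1), 4)), 8) = Mul(Add(-10, Mul(Rational(109, 8), 4)), 8) = Mul(Add(-10, Rational(109, 2)), 8) = Mul(Rational(89, 2), 8) = 356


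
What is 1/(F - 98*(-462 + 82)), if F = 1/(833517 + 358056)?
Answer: 1191573/44374178521 ≈ 2.6853e-5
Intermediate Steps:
F = 1/1191573 ≈ 8.3923e-7
1/(F - 98*(-462 + 82)) = 1/(1/1191573 - 98*(-462 + 82)) = 1/(1/1191573 - 98*(-380)) = 1/(1/1191573 + 37240) = 1/(44374178521/1191573) = 1191573/44374178521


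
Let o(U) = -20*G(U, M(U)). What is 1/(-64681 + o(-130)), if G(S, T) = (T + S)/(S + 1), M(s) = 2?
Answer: -129/8346409 ≈ -1.5456e-5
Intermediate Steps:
G(S, T) = (S + T)/(1 + S)
o(U) = -20*(2 + U)/(1 + U) (o(U) = -20*(U + 2)/(1 + U) = -20*(2 + U)/(1 + U))
1/(-64681 + o(-130)) = 1/(-64681 + 20*(-2 - 1*(-130))/(1 - 130)) = 1/(-64681 + 20*(-2 + 130)/(-129)) = 1/(-64681 + 20*(-1/129)*128) = 1/(-64681 - 2560/129) = 1/(-8346409/129) = -129/8346409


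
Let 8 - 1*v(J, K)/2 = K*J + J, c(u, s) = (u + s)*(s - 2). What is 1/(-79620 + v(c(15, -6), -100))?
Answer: -1/93860 ≈ -1.0654e-5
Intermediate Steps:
c(u, s) = (-2 + s)*(s + u) (c(u, s) = (s + u)*(-2 + s) = (-2 + s)*(s + u))
v(J, K) = 16 - 2*J - 2*J*K (v(J, K) = 16 - 2*(K*J + J) = 16 - 2*(J*K + J) = 16 - 2*(J + J*K) = 16 + (-2*J - 2*J*K) = 16 - 2*J - 2*J*K)
1/(-79620 + v(c(15, -6), -100)) = 1/(-79620 + (16 - 2*((-6)² - 2*(-6) - 2*15 - 6*15) - 2*((-6)² - 2*(-6) - 2*15 - 6*15)*(-100))) = 1/(-79620 + (16 - 2*(36 + 12 - 30 - 90) - 2*(36 + 12 - 30 - 90)*(-100))) = 1/(-79620 + (16 - 2*(-72) - 2*(-72)*(-100))) = 1/(-79620 + (16 + 144 - 14400)) = 1/(-79620 - 14240) = 1/(-93860) = -1/93860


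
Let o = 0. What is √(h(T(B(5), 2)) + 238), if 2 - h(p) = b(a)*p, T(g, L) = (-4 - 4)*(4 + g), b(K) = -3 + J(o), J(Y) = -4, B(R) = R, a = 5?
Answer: 2*I*√66 ≈ 16.248*I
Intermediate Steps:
b(K) = -7 (b(K) = -3 - 4 = -7)
T(g, L) = -32 - 8*g (T(g, L) = -8*(4 + g) = -32 - 8*g)
h(p) = 2 + 7*p (h(p) = 2 - (-7)*p = 2 + 7*p)
√(h(T(B(5), 2)) + 238) = √((2 + 7*(-32 - 8*5)) + 238) = √((2 + 7*(-32 - 40)) + 238) = √((2 + 7*(-72)) + 238) = √((2 - 504) + 238) = √(-502 + 238) = √(-264) = 2*I*√66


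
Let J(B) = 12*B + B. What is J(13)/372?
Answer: 169/372 ≈ 0.45430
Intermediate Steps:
J(B) = 13*B
J(13)/372 = (13*13)/372 = 169*(1/372) = 169/372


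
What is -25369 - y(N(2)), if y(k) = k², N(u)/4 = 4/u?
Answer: -25433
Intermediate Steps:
N(u) = 16/u (N(u) = 4*(4/u) = 16/u)
-25369 - y(N(2)) = -25369 - (16/2)² = -25369 - (16*(½))² = -25369 - 1*8² = -25369 - 1*64 = -25369 - 64 = -25433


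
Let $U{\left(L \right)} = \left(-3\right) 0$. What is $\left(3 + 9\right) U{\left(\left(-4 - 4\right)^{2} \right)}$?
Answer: $0$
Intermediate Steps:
$U{\left(L \right)} = 0$
$\left(3 + 9\right) U{\left(\left(-4 - 4\right)^{2} \right)} = \left(3 + 9\right) 0 = 12 \cdot 0 = 0$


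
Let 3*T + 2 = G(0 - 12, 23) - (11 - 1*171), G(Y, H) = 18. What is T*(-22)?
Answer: -3872/3 ≈ -1290.7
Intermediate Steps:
T = 176/3 (T = -2/3 + (18 - (11 - 1*171))/3 = -2/3 + (18 - (11 - 171))/3 = -2/3 + (18 - 1*(-160))/3 = -2/3 + (18 + 160)/3 = -2/3 + (1/3)*178 = -2/3 + 178/3 = 176/3 ≈ 58.667)
T*(-22) = (176/3)*(-22) = -3872/3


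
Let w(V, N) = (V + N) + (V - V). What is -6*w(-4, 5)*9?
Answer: -54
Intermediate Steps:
w(V, N) = N + V (w(V, N) = (N + V) + 0 = N + V)
-6*w(-4, 5)*9 = -6*(5 - 4)*9 = -6*1*9 = -6*9 = -54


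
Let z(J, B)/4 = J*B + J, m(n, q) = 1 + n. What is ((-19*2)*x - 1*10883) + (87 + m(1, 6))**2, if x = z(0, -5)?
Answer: -2962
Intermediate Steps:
z(J, B) = 4*J + 4*B*J (z(J, B) = 4*(J*B + J) = 4*(B*J + J) = 4*(J + B*J) = 4*J + 4*B*J)
x = 0 (x = 4*0*(1 - 5) = 4*0*(-4) = 0)
((-19*2)*x - 1*10883) + (87 + m(1, 6))**2 = (-19*2*0 - 1*10883) + (87 + (1 + 1))**2 = (-38*0 - 10883) + (87 + 2)**2 = (0 - 10883) + 89**2 = -10883 + 7921 = -2962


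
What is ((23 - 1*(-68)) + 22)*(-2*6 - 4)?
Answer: -1808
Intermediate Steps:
((23 - 1*(-68)) + 22)*(-2*6 - 4) = ((23 + 68) + 22)*(-12 - 4) = (91 + 22)*(-16) = 113*(-16) = -1808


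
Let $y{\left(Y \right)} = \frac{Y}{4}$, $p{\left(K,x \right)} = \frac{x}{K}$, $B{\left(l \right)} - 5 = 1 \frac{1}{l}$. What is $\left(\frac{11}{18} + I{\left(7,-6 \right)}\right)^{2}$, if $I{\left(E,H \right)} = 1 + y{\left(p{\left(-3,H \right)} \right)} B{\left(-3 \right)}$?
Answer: $\frac{5041}{324} \approx 15.559$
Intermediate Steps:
$B{\left(l \right)} = 5 + \frac{1}{l}$ ($B{\left(l \right)} = 5 + 1 \frac{1}{l} = 5 + \frac{1}{l}$)
$y{\left(Y \right)} = \frac{Y}{4}$ ($y{\left(Y \right)} = Y \frac{1}{4} = \frac{Y}{4}$)
$I{\left(E,H \right)} = 1 - \frac{7 H}{18}$ ($I{\left(E,H \right)} = 1 + \frac{H \frac{1}{-3}}{4} \left(5 + \frac{1}{-3}\right) = 1 + \frac{H \left(- \frac{1}{3}\right)}{4} \left(5 - \frac{1}{3}\right) = 1 + \frac{\left(- \frac{1}{3}\right) H}{4} \cdot \frac{14}{3} = 1 + - \frac{H}{12} \cdot \frac{14}{3} = 1 - \frac{7 H}{18}$)
$\left(\frac{11}{18} + I{\left(7,-6 \right)}\right)^{2} = \left(\frac{11}{18} + \left(1 - - \frac{7}{3}\right)\right)^{2} = \left(11 \cdot \frac{1}{18} + \left(1 + \frac{7}{3}\right)\right)^{2} = \left(\frac{11}{18} + \frac{10}{3}\right)^{2} = \left(\frac{71}{18}\right)^{2} = \frac{5041}{324}$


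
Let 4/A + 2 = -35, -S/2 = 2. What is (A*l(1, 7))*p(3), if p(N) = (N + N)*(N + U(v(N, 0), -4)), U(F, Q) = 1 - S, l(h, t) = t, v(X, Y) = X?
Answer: -1344/37 ≈ -36.324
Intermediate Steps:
S = -4 (S = -2*2 = -4)
A = -4/37 (A = 4/(-2 - 35) = 4/(-37) = 4*(-1/37) = -4/37 ≈ -0.10811)
U(F, Q) = 5 (U(F, Q) = 1 - 1*(-4) = 1 + 4 = 5)
p(N) = 2*N*(5 + N) (p(N) = (N + N)*(N + 5) = (2*N)*(5 + N) = 2*N*(5 + N))
(A*l(1, 7))*p(3) = (-4/37*7)*(2*3*(5 + 3)) = -56*3*8/37 = -28/37*48 = -1344/37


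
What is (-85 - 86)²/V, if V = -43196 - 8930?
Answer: -29241/52126 ≈ -0.56097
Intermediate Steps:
V = -52126
(-85 - 86)²/V = (-85 - 86)²/(-52126) = (-171)²*(-1/52126) = 29241*(-1/52126) = -29241/52126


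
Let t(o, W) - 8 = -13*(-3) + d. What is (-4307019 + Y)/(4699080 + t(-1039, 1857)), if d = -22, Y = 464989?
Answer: -768406/939821 ≈ -0.81761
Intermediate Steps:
t(o, W) = 25 (t(o, W) = 8 + (-13*(-3) - 22) = 8 + (39 - 22) = 8 + 17 = 25)
(-4307019 + Y)/(4699080 + t(-1039, 1857)) = (-4307019 + 464989)/(4699080 + 25) = -3842030/4699105 = -3842030*1/4699105 = -768406/939821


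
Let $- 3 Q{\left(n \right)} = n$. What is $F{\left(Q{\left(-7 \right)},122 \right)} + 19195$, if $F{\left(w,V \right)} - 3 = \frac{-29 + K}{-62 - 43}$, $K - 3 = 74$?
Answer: $\frac{671914}{35} \approx 19198.0$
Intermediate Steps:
$K = 77$ ($K = 3 + 74 = 77$)
$Q{\left(n \right)} = - \frac{n}{3}$
$F{\left(w,V \right)} = \frac{89}{35}$ ($F{\left(w,V \right)} = 3 + \frac{-29 + 77}{-62 - 43} = 3 + \frac{48}{-105} = 3 + 48 \left(- \frac{1}{105}\right) = 3 - \frac{16}{35} = \frac{89}{35}$)
$F{\left(Q{\left(-7 \right)},122 \right)} + 19195 = \frac{89}{35} + 19195 = \frac{671914}{35}$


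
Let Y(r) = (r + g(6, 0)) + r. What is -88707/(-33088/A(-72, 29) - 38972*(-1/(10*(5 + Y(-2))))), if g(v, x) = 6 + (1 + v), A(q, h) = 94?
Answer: 1034915/859 ≈ 1204.8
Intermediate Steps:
g(v, x) = 7 + v
Y(r) = 13 + 2*r (Y(r) = (r + (7 + 6)) + r = (r + 13) + r = (13 + r) + r = 13 + 2*r)
-88707/(-33088/A(-72, 29) - 38972*(-1/(10*(5 + Y(-2))))) = -88707/(-33088/94 - 38972*(-1/(10*(5 + (13 + 2*(-2)))))) = -88707/(-33088*1/94 - 38972*(-1/(10*(5 + (13 - 4))))) = -88707/(-352 - 38972*(-1/(10*(5 + 9)))) = -88707/(-352 - 38972/((-10*14))) = -88707/(-352 - 38972/(-140)) = -88707/(-352 - 38972*(-1/140)) = -88707/(-352 + 9743/35) = -88707/(-2577/35) = -88707*(-35/2577) = 1034915/859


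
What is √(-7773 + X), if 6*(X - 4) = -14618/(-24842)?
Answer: I*√43149449897310/74526 ≈ 88.141*I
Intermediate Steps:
X = 305413/74526 (X = 4 + (-14618/(-24842))/6 = 4 + (-14618*(-1/24842))/6 = 4 + (⅙)*(7309/12421) = 4 + 7309/74526 = 305413/74526 ≈ 4.0981)
√(-7773 + X) = √(-7773 + 305413/74526) = √(-578985185/74526) = I*√43149449897310/74526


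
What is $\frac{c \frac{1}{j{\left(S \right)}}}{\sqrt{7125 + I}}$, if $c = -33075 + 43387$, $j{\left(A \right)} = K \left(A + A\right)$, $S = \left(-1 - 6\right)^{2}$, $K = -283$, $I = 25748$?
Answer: $- \frac{5156 \sqrt{32873}}{455849891} \approx -0.0020507$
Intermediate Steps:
$S = 49$ ($S = \left(-7\right)^{2} = 49$)
$j{\left(A \right)} = - 566 A$ ($j{\left(A \right)} = - 283 \left(A + A\right) = - 283 \cdot 2 A = - 566 A$)
$c = 10312$
$\frac{c \frac{1}{j{\left(S \right)}}}{\sqrt{7125 + I}} = \frac{10312 \frac{1}{\left(-566\right) 49}}{\sqrt{7125 + 25748}} = \frac{10312 \frac{1}{-27734}}{\sqrt{32873}} = 10312 \left(- \frac{1}{27734}\right) \frac{\sqrt{32873}}{32873} = - \frac{5156 \frac{\sqrt{32873}}{32873}}{13867} = - \frac{5156 \sqrt{32873}}{455849891}$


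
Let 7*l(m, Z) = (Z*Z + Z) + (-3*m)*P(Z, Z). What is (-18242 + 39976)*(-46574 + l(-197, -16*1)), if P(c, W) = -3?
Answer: -1016999062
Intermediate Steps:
l(m, Z) = Z/7 + Z²/7 + 9*m/7 (l(m, Z) = ((Z*Z + Z) - 3*m*(-3))/7 = ((Z² + Z) + 9*m)/7 = ((Z + Z²) + 9*m)/7 = (Z + Z² + 9*m)/7 = Z/7 + Z²/7 + 9*m/7)
(-18242 + 39976)*(-46574 + l(-197, -16*1)) = (-18242 + 39976)*(-46574 + ((-16*1)/7 + (-16*1)²/7 + (9/7)*(-197))) = 21734*(-46574 + ((⅐)*(-16) + (⅐)*(-16)² - 1773/7)) = 21734*(-46574 + (-16/7 + (⅐)*256 - 1773/7)) = 21734*(-46574 + (-16/7 + 256/7 - 1773/7)) = 21734*(-46574 - 219) = 21734*(-46793) = -1016999062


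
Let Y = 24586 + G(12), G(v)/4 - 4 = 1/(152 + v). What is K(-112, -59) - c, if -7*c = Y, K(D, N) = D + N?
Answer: 959606/287 ≈ 3343.6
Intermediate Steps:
G(v) = 16 + 4/(152 + v)
Y = 1008683/41 (Y = 24586 + 4*(609 + 4*12)/(152 + 12) = 24586 + 4*(609 + 48)/164 = 24586 + 4*(1/164)*657 = 24586 + 657/41 = 1008683/41 ≈ 24602.)
c = -1008683/287 (c = -1/7*1008683/41 = -1008683/287 ≈ -3514.6)
K(-112, -59) - c = (-112 - 59) - 1*(-1008683/287) = -171 + 1008683/287 = 959606/287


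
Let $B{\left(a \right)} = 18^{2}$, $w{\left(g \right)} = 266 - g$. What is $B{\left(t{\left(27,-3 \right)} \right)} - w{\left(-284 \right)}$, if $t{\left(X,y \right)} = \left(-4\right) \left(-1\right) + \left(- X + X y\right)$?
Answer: $-226$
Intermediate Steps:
$t{\left(X,y \right)} = 4 - X + X y$ ($t{\left(X,y \right)} = 4 + \left(- X + X y\right) = 4 - X + X y$)
$B{\left(a \right)} = 324$
$B{\left(t{\left(27,-3 \right)} \right)} - w{\left(-284 \right)} = 324 - \left(266 - -284\right) = 324 - \left(266 + 284\right) = 324 - 550 = -226$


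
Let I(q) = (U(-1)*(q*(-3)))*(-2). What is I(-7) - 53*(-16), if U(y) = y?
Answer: 890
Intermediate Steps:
I(q) = -6*q (I(q) = -q*(-3)*(-2) = -(-3)*q*(-2) = (3*q)*(-2) = -6*q)
I(-7) - 53*(-16) = -6*(-7) - 53*(-16) = 42 + 848 = 890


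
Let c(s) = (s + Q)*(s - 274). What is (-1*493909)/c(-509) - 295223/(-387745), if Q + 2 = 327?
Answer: -148977377149/55863197640 ≈ -2.6668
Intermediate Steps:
Q = 325 (Q = -2 + 327 = 325)
c(s) = (-274 + s)*(325 + s) (c(s) = (s + 325)*(s - 274) = (325 + s)*(-274 + s) = (-274 + s)*(325 + s))
(-1*493909)/c(-509) - 295223/(-387745) = (-1*493909)/(-89050 + (-509)² + 51*(-509)) - 295223/(-387745) = -493909/(-89050 + 259081 - 25959) - 295223*(-1/387745) = -493909/144072 + 295223/387745 = -148977377149/55863197640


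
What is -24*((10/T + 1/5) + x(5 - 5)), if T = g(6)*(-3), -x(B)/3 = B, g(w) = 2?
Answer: 176/5 ≈ 35.200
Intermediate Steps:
x(B) = -3*B
T = -6 (T = 2*(-3) = -6)
-24*((10/T + 1/5) + x(5 - 5)) = -24*((10/(-6) + 1/5) - 3*(5 - 5)) = -24*((10*(-⅙) + 1*(⅕)) - 3*0) = -24*((-5/3 + ⅕) + 0) = -24*(-22/15 + 0) = -24*(-22/15) = 176/5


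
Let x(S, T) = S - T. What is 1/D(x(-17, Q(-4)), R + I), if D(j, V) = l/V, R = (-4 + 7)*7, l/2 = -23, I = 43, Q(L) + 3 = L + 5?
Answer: -32/23 ≈ -1.3913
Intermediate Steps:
Q(L) = 2 + L (Q(L) = -3 + (L + 5) = -3 + (5 + L) = 2 + L)
l = -46 (l = 2*(-23) = -46)
R = 21 (R = 3*7 = 21)
D(j, V) = -46/V
1/D(x(-17, Q(-4)), R + I) = 1/(-46/(21 + 43)) = 1/(-46/64) = 1/(-46*1/64) = 1/(-23/32) = -32/23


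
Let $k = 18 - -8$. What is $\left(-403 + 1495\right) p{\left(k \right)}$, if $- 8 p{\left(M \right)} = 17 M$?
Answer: $-60333$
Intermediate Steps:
$k = 26$ ($k = 18 + 8 = 26$)
$p{\left(M \right)} = - \frac{17 M}{8}$
$\left(-403 + 1495\right) p{\left(k \right)} = \left(-403 + 1495\right) \left(\left(- \frac{17}{8}\right) 26\right) = 1092 \left(- \frac{221}{4}\right) = -60333$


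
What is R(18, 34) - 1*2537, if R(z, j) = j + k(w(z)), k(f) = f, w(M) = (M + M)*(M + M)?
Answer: -1207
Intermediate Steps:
w(M) = 4*M² (w(M) = (2*M)*(2*M) = 4*M²)
R(z, j) = j + 4*z²
R(18, 34) - 1*2537 = (34 + 4*18²) - 1*2537 = (34 + 4*324) - 2537 = (34 + 1296) - 2537 = 1330 - 2537 = -1207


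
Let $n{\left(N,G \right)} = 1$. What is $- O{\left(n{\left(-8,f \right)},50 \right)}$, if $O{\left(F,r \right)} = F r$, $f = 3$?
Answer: $-50$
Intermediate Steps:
$- O{\left(n{\left(-8,f \right)},50 \right)} = - 1 \cdot 50 = \left(-1\right) 50 = -50$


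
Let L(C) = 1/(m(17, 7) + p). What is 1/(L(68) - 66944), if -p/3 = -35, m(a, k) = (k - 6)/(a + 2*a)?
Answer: -5356/358552013 ≈ -1.4938e-5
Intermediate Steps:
m(a, k) = (-6 + k)/(3*a) (m(a, k) = (-6 + k)/((3*a)) = (-6 + k)*(1/(3*a)) = (-6 + k)/(3*a))
p = 105 (p = -3*(-35) = 105)
L(C) = 51/5356 (L(C) = 1/((⅓)*(-6 + 7)/17 + 105) = 1/((⅓)*(1/17)*1 + 105) = 1/(1/51 + 105) = 1/(5356/51) = 51/5356)
1/(L(68) - 66944) = 1/(51/5356 - 66944) = 1/(-358552013/5356) = -5356/358552013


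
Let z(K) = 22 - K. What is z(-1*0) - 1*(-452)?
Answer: 474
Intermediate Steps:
z(-1*0) - 1*(-452) = (22 - (-1)*0) - 1*(-452) = (22 - 1*0) + 452 = (22 + 0) + 452 = 22 + 452 = 474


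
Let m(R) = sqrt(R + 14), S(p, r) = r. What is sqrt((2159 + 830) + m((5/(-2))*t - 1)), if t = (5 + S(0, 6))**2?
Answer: sqrt(11956 + 2*I*sqrt(1158))/2 ≈ 54.672 + 0.15561*I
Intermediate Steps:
t = 121 (t = (5 + 6)**2 = 11**2 = 121)
m(R) = sqrt(14 + R)
sqrt((2159 + 830) + m((5/(-2))*t - 1)) = sqrt((2159 + 830) + sqrt(14 + ((5/(-2))*121 - 1))) = sqrt(2989 + sqrt(14 + ((5*(-1/2))*121 - 1))) = sqrt(2989 + sqrt(14 + (-5/2*121 - 1))) = sqrt(2989 + sqrt(14 + (-605/2 - 1))) = sqrt(2989 + sqrt(14 - 607/2)) = sqrt(2989 + sqrt(-579/2)) = sqrt(2989 + I*sqrt(1158)/2)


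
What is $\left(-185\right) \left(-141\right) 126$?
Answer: $3286710$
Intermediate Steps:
$\left(-185\right) \left(-141\right) 126 = 26085 \cdot 126 = 3286710$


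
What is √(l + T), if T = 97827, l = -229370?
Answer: I*√131543 ≈ 362.69*I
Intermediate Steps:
√(l + T) = √(-229370 + 97827) = √(-131543) = I*√131543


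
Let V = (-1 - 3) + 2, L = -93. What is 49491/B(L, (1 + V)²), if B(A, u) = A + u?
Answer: -49491/92 ≈ -537.95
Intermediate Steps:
V = -2 (V = -4 + 2 = -2)
49491/B(L, (1 + V)²) = 49491/(-93 + (1 - 2)²) = 49491/(-93 + (-1)²) = 49491/(-93 + 1) = 49491/(-92) = 49491*(-1/92) = -49491/92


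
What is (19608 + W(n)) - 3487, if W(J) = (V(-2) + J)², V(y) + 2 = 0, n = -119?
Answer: 30762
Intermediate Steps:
V(y) = -2 (V(y) = -2 + 0 = -2)
W(J) = (-2 + J)²
(19608 + W(n)) - 3487 = (19608 + (-2 - 119)²) - 3487 = (19608 + (-121)²) - 3487 = (19608 + 14641) - 3487 = 34249 - 3487 = 30762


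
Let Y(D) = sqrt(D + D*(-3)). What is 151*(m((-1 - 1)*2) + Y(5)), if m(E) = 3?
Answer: 453 + 151*I*sqrt(10) ≈ 453.0 + 477.5*I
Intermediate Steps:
Y(D) = sqrt(2)*sqrt(-D) (Y(D) = sqrt(D - 3*D) = sqrt(-2*D) = sqrt(2)*sqrt(-D))
151*(m((-1 - 1)*2) + Y(5)) = 151*(3 + sqrt(2)*sqrt(-1*5)) = 151*(3 + sqrt(2)*sqrt(-5)) = 151*(3 + sqrt(2)*(I*sqrt(5))) = 151*(3 + I*sqrt(10)) = 453 + 151*I*sqrt(10)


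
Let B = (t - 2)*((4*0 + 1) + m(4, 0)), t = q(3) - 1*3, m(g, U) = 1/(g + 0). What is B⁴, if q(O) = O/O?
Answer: 625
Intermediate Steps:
q(O) = 1
m(g, U) = 1/g
t = -2 (t = 1 - 1*3 = 1 - 3 = -2)
B = -5 (B = (-2 - 2)*((4*0 + 1) + 1/4) = -4*((0 + 1) + ¼) = -4*(1 + ¼) = -4*5/4 = -5)
B⁴ = (-5)⁴ = 625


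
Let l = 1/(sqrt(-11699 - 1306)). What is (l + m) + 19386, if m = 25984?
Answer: 45370 - I*sqrt(5)/255 ≈ 45370.0 - 0.0087689*I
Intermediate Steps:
l = -I*sqrt(5)/255 (l = 1/(sqrt(-13005)) = 1/(51*I*sqrt(5)) = -I*sqrt(5)/255 ≈ -0.0087689*I)
(l + m) + 19386 = (-I*sqrt(5)/255 + 25984) + 19386 = (25984 - I*sqrt(5)/255) + 19386 = 45370 - I*sqrt(5)/255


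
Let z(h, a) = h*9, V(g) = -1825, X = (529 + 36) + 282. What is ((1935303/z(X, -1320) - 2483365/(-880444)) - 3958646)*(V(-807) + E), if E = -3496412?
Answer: 10326493635655059171525/745736068 ≈ 1.3847e+13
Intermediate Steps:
X = 847 (X = 565 + 282 = 847)
z(h, a) = 9*h
((1935303/z(X, -1320) - 2483365/(-880444)) - 3958646)*(V(-807) + E) = ((1935303/((9*847)) - 2483365/(-880444)) - 3958646)*(-1825 - 3496412) = ((1935303/7623 - 2483365*(-1/880444)) - 3958646)*(-3498237) = ((1935303*(1/7623) + 2483365/880444) - 3958646)*(-3498237) = ((645101/2541 + 2483365/880444) - 3958646)*(-3498237) = (574285535309/2237208204 - 3958646)*(-3498237) = -8855741022396475/2237208204*(-3498237) = 10326493635655059171525/745736068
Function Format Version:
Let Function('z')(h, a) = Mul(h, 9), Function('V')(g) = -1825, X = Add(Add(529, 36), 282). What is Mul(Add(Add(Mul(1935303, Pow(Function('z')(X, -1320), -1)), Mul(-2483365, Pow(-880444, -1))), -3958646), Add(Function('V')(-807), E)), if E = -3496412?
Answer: Rational(10326493635655059171525, 745736068) ≈ 1.3847e+13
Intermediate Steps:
X = 847 (X = Add(565, 282) = 847)
Function('z')(h, a) = Mul(9, h)
Mul(Add(Add(Mul(1935303, Pow(Function('z')(X, -1320), -1)), Mul(-2483365, Pow(-880444, -1))), -3958646), Add(Function('V')(-807), E)) = Mul(Add(Add(Mul(1935303, Pow(Mul(9, 847), -1)), Mul(-2483365, Pow(-880444, -1))), -3958646), Add(-1825, -3496412)) = Mul(Add(Add(Mul(1935303, Pow(7623, -1)), Mul(-2483365, Rational(-1, 880444))), -3958646), -3498237) = Mul(Add(Add(Mul(1935303, Rational(1, 7623)), Rational(2483365, 880444)), -3958646), -3498237) = Mul(Add(Add(Rational(645101, 2541), Rational(2483365, 880444)), -3958646), -3498237) = Mul(Add(Rational(574285535309, 2237208204), -3958646), -3498237) = Mul(Rational(-8855741022396475, 2237208204), -3498237) = Rational(10326493635655059171525, 745736068)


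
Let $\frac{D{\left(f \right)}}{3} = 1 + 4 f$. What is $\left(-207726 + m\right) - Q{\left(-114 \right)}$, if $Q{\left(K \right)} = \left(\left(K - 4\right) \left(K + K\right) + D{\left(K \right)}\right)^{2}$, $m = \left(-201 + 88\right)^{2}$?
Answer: $-652435478$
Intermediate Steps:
$D{\left(f \right)} = 3 + 12 f$ ($D{\left(f \right)} = 3 \left(1 + 4 f\right) = 3 + 12 f$)
$m = 12769$ ($m = \left(-113\right)^{2} = 12769$)
$Q{\left(K \right)} = \left(3 + 12 K + 2 K \left(-4 + K\right)\right)^{2}$ ($Q{\left(K \right)} = \left(\left(K - 4\right) \left(K + K\right) + \left(3 + 12 K\right)\right)^{2} = \left(\left(-4 + K\right) 2 K + \left(3 + 12 K\right)\right)^{2} = \left(2 K \left(-4 + K\right) + \left(3 + 12 K\right)\right)^{2} = \left(3 + 12 K + 2 K \left(-4 + K\right)\right)^{2}$)
$\left(-207726 + m\right) - Q{\left(-114 \right)} = \left(-207726 + 12769\right) - \left(3 + 2 \left(-114\right)^{2} + 4 \left(-114\right)\right)^{2} = -194957 - \left(3 + 2 \cdot 12996 - 456\right)^{2} = -194957 - \left(3 + 25992 - 456\right)^{2} = -194957 - 25539^{2} = -194957 - 652240521 = -652435478$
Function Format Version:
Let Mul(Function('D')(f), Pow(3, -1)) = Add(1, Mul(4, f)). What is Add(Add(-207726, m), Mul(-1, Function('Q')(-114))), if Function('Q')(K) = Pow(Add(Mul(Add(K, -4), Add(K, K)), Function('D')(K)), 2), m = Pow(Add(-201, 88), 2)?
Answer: -652435478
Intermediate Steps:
Function('D')(f) = Add(3, Mul(12, f)) (Function('D')(f) = Mul(3, Add(1, Mul(4, f))) = Add(3, Mul(12, f)))
m = 12769 (m = Pow(-113, 2) = 12769)
Function('Q')(K) = Pow(Add(3, Mul(12, K), Mul(2, K, Add(-4, K))), 2) (Function('Q')(K) = Pow(Add(Mul(Add(K, -4), Add(K, K)), Add(3, Mul(12, K))), 2) = Pow(Add(Mul(Add(-4, K), Mul(2, K)), Add(3, Mul(12, K))), 2) = Pow(Add(Mul(2, K, Add(-4, K)), Add(3, Mul(12, K))), 2) = Pow(Add(3, Mul(12, K), Mul(2, K, Add(-4, K))), 2))
Add(Add(-207726, m), Mul(-1, Function('Q')(-114))) = Add(Add(-207726, 12769), Mul(-1, Pow(Add(3, Mul(2, Pow(-114, 2)), Mul(4, -114)), 2))) = Add(-194957, Mul(-1, Pow(Add(3, Mul(2, 12996), -456), 2))) = Add(-194957, Mul(-1, Pow(Add(3, 25992, -456), 2))) = Add(-194957, Mul(-1, Pow(25539, 2))) = Add(-194957, Mul(-1, 652240521)) = Add(-194957, -652240521) = -652435478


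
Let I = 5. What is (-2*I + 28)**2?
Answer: 324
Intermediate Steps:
(-2*I + 28)**2 = (-2*5 + 28)**2 = (-10 + 28)**2 = 18**2 = 324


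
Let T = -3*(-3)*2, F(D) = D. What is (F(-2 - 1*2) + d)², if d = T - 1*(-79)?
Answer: 8649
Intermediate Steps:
T = 18 (T = 9*2 = 18)
d = 97 (d = 18 - 1*(-79) = 18 + 79 = 97)
(F(-2 - 1*2) + d)² = ((-2 - 1*2) + 97)² = ((-2 - 2) + 97)² = (-4 + 97)² = 93² = 8649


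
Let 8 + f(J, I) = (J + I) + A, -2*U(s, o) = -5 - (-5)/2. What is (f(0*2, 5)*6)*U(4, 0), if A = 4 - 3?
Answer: -15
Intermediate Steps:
A = 1
U(s, o) = 5/4 (U(s, o) = -(-5 - (-5)/2)/2 = -(-5 - 1*(-5/2))/2 = -(-5 + 5/2)/2 = -½*(-5/2) = 5/4)
f(J, I) = -7 + I + J (f(J, I) = -8 + ((J + I) + 1) = -8 + ((I + J) + 1) = -8 + (1 + I + J) = -7 + I + J)
(f(0*2, 5)*6)*U(4, 0) = ((-7 + 5 + 0*2)*6)*(5/4) = ((-7 + 5 + 0)*6)*(5/4) = -2*6*(5/4) = -12*5/4 = -15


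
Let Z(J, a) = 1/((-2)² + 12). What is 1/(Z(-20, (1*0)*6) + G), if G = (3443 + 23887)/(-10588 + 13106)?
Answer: 20144/219899 ≈ 0.091606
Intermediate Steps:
Z(J, a) = 1/16 (Z(J, a) = 1/(4 + 12) = 1/16)
G = 13665/1259 (G = 27330/2518 = 27330*(1/2518) = 13665/1259 ≈ 10.854)
1/(Z(-20, (1*0)*6) + G) = 1/(1/16 + 13665/1259) = 1/(219899/20144) = 20144/219899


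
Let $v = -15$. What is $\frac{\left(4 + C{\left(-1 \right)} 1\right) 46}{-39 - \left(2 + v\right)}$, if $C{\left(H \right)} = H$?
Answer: $- \frac{69}{13} \approx -5.3077$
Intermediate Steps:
$\frac{\left(4 + C{\left(-1 \right)} 1\right) 46}{-39 - \left(2 + v\right)} = \frac{\left(4 - 1\right) 46}{-39 - -13} = \frac{\left(4 - 1\right) 46}{-39 + \left(-2 + 15\right)} = \frac{3 \cdot 46}{-39 + 13} = \frac{138}{-26} = 138 \left(- \frac{1}{26}\right) = - \frac{69}{13}$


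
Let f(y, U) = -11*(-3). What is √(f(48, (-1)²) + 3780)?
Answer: √3813 ≈ 61.750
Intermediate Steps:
f(y, U) = 33
√(f(48, (-1)²) + 3780) = √(33 + 3780) = √3813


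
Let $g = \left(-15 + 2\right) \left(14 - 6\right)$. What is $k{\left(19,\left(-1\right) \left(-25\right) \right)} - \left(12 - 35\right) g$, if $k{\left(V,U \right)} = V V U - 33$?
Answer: $6600$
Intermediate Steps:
$g = -104$ ($g = \left(-13\right) 8 = -104$)
$k{\left(V,U \right)} = -33 + U V^{2}$ ($k{\left(V,U \right)} = V^{2} U - 33 = U V^{2} - 33 = -33 + U V^{2}$)
$k{\left(19,\left(-1\right) \left(-25\right) \right)} - \left(12 - 35\right) g = \left(-33 + \left(-1\right) \left(-25\right) 19^{2}\right) - \left(12 - 35\right) \left(-104\right) = \left(-33 + 25 \cdot 361\right) - \left(-23\right) \left(-104\right) = \left(-33 + 9025\right) - 2392 = 8992 - 2392 = 6600$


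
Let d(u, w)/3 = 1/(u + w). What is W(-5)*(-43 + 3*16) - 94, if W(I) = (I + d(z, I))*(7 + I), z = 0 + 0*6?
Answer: -150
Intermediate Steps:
z = 0 (z = 0 + 0 = 0)
d(u, w) = 3/(u + w)
W(I) = (7 + I)*(I + 3/I) (W(I) = (I + 3/(0 + I))*(7 + I) = (I + 3/I)*(7 + I) = (7 + I)*(I + 3/I))
W(-5)*(-43 + 3*16) - 94 = (3 + (-5)² + 7*(-5) + 21/(-5))*(-43 + 3*16) - 94 = (3 + 25 - 35 + 21*(-⅕))*(-43 + 48) - 94 = (3 + 25 - 35 - 21/5)*5 - 94 = -56/5*5 - 94 = -56 - 94 = -150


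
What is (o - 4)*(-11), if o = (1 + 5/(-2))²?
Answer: 77/4 ≈ 19.250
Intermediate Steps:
o = 9/4 (o = (1 + 5*(-½))² = (1 - 5/2)² = (-3/2)² = 9/4 ≈ 2.2500)
(o - 4)*(-11) = (9/4 - 4)*(-11) = -7/4*(-11) = 77/4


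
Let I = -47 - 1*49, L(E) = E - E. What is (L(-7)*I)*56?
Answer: 0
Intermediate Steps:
L(E) = 0
I = -96 (I = -47 - 49 = -96)
(L(-7)*I)*56 = (0*(-96))*56 = 0*56 = 0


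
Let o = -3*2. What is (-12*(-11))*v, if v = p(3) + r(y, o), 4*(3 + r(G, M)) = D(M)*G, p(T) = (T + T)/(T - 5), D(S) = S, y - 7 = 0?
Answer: -2178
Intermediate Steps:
y = 7 (y = 7 + 0 = 7)
p(T) = 2*T/(-5 + T) (p(T) = (2*T)/(-5 + T) = 2*T/(-5 + T))
o = -6
r(G, M) = -3 + G*M/4 (r(G, M) = -3 + (M*G)/4 = -3 + (G*M)/4 = -3 + G*M/4)
v = -33/2 (v = 2*3/(-5 + 3) + (-3 + (¼)*7*(-6)) = 2*3/(-2) + (-3 - 21/2) = 2*3*(-½) - 27/2 = -3 - 27/2 = -33/2 ≈ -16.500)
(-12*(-11))*v = -12*(-11)*(-33/2) = 132*(-33/2) = -2178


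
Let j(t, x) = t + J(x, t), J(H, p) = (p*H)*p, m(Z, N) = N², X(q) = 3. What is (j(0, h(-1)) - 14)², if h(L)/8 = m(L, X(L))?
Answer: 196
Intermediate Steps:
J(H, p) = H*p² (J(H, p) = (H*p)*p = H*p²)
h(L) = 72 (h(L) = 8*3² = 8*9 = 72)
j(t, x) = t + x*t²
(j(0, h(-1)) - 14)² = (0*(1 + 0*72) - 14)² = (0*(1 + 0) - 14)² = (0*1 - 14)² = (0 - 14)² = (-14)² = 196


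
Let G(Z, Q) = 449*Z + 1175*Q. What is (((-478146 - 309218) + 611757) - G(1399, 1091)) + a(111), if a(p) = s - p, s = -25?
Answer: -2085819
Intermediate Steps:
a(p) = -25 - p
(((-478146 - 309218) + 611757) - G(1399, 1091)) + a(111) = (((-478146 - 309218) + 611757) - (449*1399 + 1175*1091)) + (-25 - 1*111) = ((-787364 + 611757) - (628151 + 1281925)) + (-25 - 111) = (-175607 - 1*1910076) - 136 = (-175607 - 1910076) - 136 = -2085683 - 136 = -2085819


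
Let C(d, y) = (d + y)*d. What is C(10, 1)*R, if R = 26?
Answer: 2860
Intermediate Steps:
C(d, y) = d*(d + y)
C(10, 1)*R = (10*(10 + 1))*26 = (10*11)*26 = 110*26 = 2860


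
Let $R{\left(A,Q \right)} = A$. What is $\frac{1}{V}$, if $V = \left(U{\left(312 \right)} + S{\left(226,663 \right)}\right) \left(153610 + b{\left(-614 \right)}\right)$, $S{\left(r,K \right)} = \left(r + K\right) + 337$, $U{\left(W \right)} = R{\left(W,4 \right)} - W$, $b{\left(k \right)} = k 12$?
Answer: $\frac{1}{179292692} \approx 5.5775 \cdot 10^{-9}$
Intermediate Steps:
$b{\left(k \right)} = 12 k$
$U{\left(W \right)} = 0$ ($U{\left(W \right)} = W - W = 0$)
$S{\left(r,K \right)} = 337 + K + r$ ($S{\left(r,K \right)} = \left(K + r\right) + 337 = 337 + K + r$)
$V = 179292692$ ($V = \left(0 + \left(337 + 663 + 226\right)\right) \left(153610 + 12 \left(-614\right)\right) = \left(0 + 1226\right) \left(153610 - 7368\right) = 1226 \cdot 146242 = 179292692$)
$\frac{1}{V} = \frac{1}{179292692}$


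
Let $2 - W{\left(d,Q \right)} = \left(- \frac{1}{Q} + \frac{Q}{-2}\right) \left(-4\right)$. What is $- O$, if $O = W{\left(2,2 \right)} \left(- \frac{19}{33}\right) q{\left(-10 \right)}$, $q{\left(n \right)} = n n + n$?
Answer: $- \frac{2280}{11} \approx -207.27$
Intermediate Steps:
$q{\left(n \right)} = n + n^{2}$ ($q{\left(n \right)} = n^{2} + n = n + n^{2}$)
$W{\left(d,Q \right)} = 2 - \frac{4}{Q} - 2 Q$ ($W{\left(d,Q \right)} = 2 - \left(- \frac{1}{Q} + \frac{Q}{-2}\right) \left(-4\right) = 2 - \left(- \frac{1}{Q} + Q \left(- \frac{1}{2}\right)\right) \left(-4\right) = 2 - \left(- \frac{1}{Q} - \frac{Q}{2}\right) \left(-4\right) = 2 - \left(2 Q + \frac{4}{Q}\right) = 2 - \frac{4}{Q} - 2 Q$)
$O = \frac{2280}{11}$ ($O = \left(2 - \frac{4}{2} - 4\right) \left(- \frac{19}{33}\right) \left(- 10 \left(1 - 10\right)\right) = \left(2 - 2 - 4\right) \left(\left(-19\right) \frac{1}{33}\right) \left(\left(-10\right) \left(-9\right)\right) = \left(2 - 2 - 4\right) \left(- \frac{19}{33}\right) 90 = \left(-4\right) \left(- \frac{19}{33}\right) 90 = \frac{76}{33} \cdot 90 = \frac{2280}{11} \approx 207.27$)
$- O = \left(-1\right) \frac{2280}{11} = - \frac{2280}{11}$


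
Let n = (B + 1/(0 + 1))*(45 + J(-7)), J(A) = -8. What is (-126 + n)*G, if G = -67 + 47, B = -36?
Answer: 28420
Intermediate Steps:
n = -1295 (n = (-36 + 1/(0 + 1))*(45 - 8) = (-36 + 1/1)*37 = (-36 + 1)*37 = -35*37 = -1295)
G = -20
(-126 + n)*G = (-126 - 1295)*(-20) = -1421*(-20) = 28420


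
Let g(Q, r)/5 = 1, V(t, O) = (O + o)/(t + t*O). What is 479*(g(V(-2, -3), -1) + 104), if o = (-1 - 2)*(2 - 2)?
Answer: 52211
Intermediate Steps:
o = 0 (o = -3*0 = 0)
V(t, O) = O/(t + O*t) (V(t, O) = (O + 0)/(t + t*O) = O/(t + O*t))
g(Q, r) = 5 (g(Q, r) = 5*1 = 5)
479*(g(V(-2, -3), -1) + 104) = 479*(5 + 104) = 479*109 = 52211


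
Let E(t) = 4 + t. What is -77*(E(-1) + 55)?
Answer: -4466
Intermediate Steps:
-77*(E(-1) + 55) = -77*((4 - 1) + 55) = -77*(3 + 55) = -77*58 = -4466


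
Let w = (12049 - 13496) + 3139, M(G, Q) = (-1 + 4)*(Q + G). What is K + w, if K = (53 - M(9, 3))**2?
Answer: 1981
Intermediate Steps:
M(G, Q) = 3*G + 3*Q (M(G, Q) = 3*(G + Q) = 3*G + 3*Q)
K = 289 (K = (53 - (3*9 + 3*3))**2 = (53 - (27 + 9))**2 = (53 - 1*36)**2 = (53 - 36)**2 = 17**2 = 289)
w = 1692 (w = -1447 + 3139 = 1692)
K + w = 289 + 1692 = 1981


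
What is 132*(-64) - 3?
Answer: -8451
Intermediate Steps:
132*(-64) - 3 = -8448 - 3 = -8451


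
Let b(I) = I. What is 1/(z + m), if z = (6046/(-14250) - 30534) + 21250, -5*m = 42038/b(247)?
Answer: -92625/863122649 ≈ -0.00010731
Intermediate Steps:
m = -42038/1235 (m = -42038/(5*247) = -⅕*42038/247 = -42038/1235 ≈ -34.039)
z = -66151523/7125 (z = (6046*(-1/14250) - 30534) + 21250 = (-3023/7125 - 30534) + 21250 = -217557773/7125 + 21250 = -66151523/7125 ≈ -9284.4)
1/(z + m) = 1/(-66151523/7125 - 42038/1235) = 1/(-863122649/92625) = -92625/863122649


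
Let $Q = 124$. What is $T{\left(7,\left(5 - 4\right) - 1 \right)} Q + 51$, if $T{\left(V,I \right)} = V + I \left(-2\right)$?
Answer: $919$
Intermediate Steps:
$T{\left(V,I \right)} = V - 2 I$
$T{\left(7,\left(5 - 4\right) - 1 \right)} Q + 51 = \left(7 - 2 \left(\left(5 - 4\right) - 1\right)\right) 124 + 51 = \left(7 - 2 \left(1 - 1\right)\right) 124 + 51 = \left(7 - 0\right) 124 + 51 = \left(7 + 0\right) 124 + 51 = 7 \cdot 124 + 51 = 868 + 51 = 919$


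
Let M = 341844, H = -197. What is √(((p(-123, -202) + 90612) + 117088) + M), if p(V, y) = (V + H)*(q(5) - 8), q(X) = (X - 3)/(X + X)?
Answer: 2*√138010 ≈ 742.99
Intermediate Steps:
q(X) = (-3 + X)/(2*X) (q(X) = (-3 + X)/((2*X)) = (-3 + X)*(1/(2*X)) = (-3 + X)/(2*X))
p(V, y) = 7683/5 - 39*V/5 (p(V, y) = (V - 197)*((½)*(-3 + 5)/5 - 8) = (-197 + V)*((½)*(⅕)*2 - 8) = (-197 + V)*(⅕ - 8) = (-197 + V)*(-39/5) = 7683/5 - 39*V/5)
√(((p(-123, -202) + 90612) + 117088) + M) = √((((7683/5 - 39/5*(-123)) + 90612) + 117088) + 341844) = √((((7683/5 + 4797/5) + 90612) + 117088) + 341844) = √(((2496 + 90612) + 117088) + 341844) = √((93108 + 117088) + 341844) = √(210196 + 341844) = √552040 = 2*√138010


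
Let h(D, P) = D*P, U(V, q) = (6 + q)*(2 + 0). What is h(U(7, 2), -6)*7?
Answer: -672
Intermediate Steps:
U(V, q) = 12 + 2*q (U(V, q) = (6 + q)*2 = 12 + 2*q)
h(U(7, 2), -6)*7 = ((12 + 2*2)*(-6))*7 = ((12 + 4)*(-6))*7 = (16*(-6))*7 = -96*7 = -672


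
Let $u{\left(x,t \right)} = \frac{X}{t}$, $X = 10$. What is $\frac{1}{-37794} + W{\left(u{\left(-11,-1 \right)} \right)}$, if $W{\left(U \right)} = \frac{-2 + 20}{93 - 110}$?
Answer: $- \frac{680309}{642498} \approx -1.0588$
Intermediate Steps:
$u{\left(x,t \right)} = \frac{10}{t}$
$W{\left(U \right)} = - \frac{18}{17}$ ($W{\left(U \right)} = \frac{18}{-17} = 18 \left(- \frac{1}{17}\right) = - \frac{18}{17}$)
$\frac{1}{-37794} + W{\left(u{\left(-11,-1 \right)} \right)} = \frac{1}{-37794} - \frac{18}{17} = - \frac{1}{37794} - \frac{18}{17} = - \frac{680309}{642498}$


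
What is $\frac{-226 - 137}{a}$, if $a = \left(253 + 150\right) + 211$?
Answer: $- \frac{363}{614} \approx -0.59121$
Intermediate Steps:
$a = 614$ ($a = 403 + 211 = 614$)
$\frac{-226 - 137}{a} = \frac{-226 - 137}{614} = \left(-226 - 137\right) \frac{1}{614} = \left(-363\right) \frac{1}{614} = - \frac{363}{614}$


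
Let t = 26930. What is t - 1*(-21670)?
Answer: 48600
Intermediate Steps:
t - 1*(-21670) = 26930 - 1*(-21670) = 26930 + 21670 = 48600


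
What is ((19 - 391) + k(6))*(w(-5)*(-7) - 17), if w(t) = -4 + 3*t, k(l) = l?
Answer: -42456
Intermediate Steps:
((19 - 391) + k(6))*(w(-5)*(-7) - 17) = ((19 - 391) + 6)*((-4 + 3*(-5))*(-7) - 17) = (-372 + 6)*((-4 - 15)*(-7) - 17) = -366*(-19*(-7) - 17) = -366*(133 - 17) = -366*116 = -42456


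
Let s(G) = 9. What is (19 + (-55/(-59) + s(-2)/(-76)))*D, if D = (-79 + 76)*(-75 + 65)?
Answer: 1332675/2242 ≈ 594.41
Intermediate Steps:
D = 30 (D = -3*(-10) = 30)
(19 + (-55/(-59) + s(-2)/(-76)))*D = (19 + (-55/(-59) + 9/(-76)))*30 = (19 + (-55*(-1/59) + 9*(-1/76)))*30 = (19 + (55/59 - 9/76))*30 = (19 + 3649/4484)*30 = (88845/4484)*30 = 1332675/2242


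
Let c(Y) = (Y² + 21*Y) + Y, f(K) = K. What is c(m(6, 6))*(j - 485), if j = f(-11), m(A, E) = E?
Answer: -83328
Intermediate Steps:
j = -11
c(Y) = Y² + 22*Y
c(m(6, 6))*(j - 485) = (6*(22 + 6))*(-11 - 485) = (6*28)*(-496) = 168*(-496) = -83328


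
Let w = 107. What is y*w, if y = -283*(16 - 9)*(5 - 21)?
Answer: 3391472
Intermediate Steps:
y = 31696 (y = -1981*(-16) = -283*(-112) = 31696)
y*w = 31696*107 = 3391472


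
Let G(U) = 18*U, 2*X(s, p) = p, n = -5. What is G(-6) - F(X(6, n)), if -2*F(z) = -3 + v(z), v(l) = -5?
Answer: -112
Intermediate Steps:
X(s, p) = p/2
F(z) = 4 (F(z) = -(-3 - 5)/2 = -1/2*(-8) = 4)
G(-6) - F(X(6, n)) = 18*(-6) - 1*4 = -108 - 4 = -112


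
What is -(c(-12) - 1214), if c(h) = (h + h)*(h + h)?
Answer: 638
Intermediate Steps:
c(h) = 4*h² (c(h) = (2*h)*(2*h) = 4*h²)
-(c(-12) - 1214) = -(4*(-12)² - 1214) = -(4*144 - 1214) = -(576 - 1214) = -1*(-638) = 638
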